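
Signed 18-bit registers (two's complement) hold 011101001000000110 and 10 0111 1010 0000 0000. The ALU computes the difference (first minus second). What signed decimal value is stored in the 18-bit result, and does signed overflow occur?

-43002; overflow

011101001000000110 = 119302 (signed)
10 0111 1010 0000 0000 → 100111101000000000 = -99840 (signed)
Subtract via negate-and-add: invert 100111101000000000 + 1 = 011000011000000000 (i.e. 99840).
  011101001000000110
+ 011000011000000000
= 110101100000000110
Result 110101100000000110: MSB = 1 → 219142 − 262144 = -43002.
Both addends (after negating the subtrahend) are non-negative but the stored result is negative: signed overflow. The true value 119302 − (-99840) = 219142 lies outside [-131072, 131071].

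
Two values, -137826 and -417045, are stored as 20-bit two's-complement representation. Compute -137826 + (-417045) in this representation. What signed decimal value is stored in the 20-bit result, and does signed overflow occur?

-137826 → 11011110010110011110
-417045 → 10011010001011101011
  11011110010110011110
+ 10011010001011101011
= 01111000100010001001  (discard carry-out 1)
Result 01111000100010001001: MSB = 0 → value 493705.
Both addends are negative but the stored result is non-negative: signed overflow. The true value -137826 + (-417045) = -554871 lies outside [-524288, 524287].

493705; overflow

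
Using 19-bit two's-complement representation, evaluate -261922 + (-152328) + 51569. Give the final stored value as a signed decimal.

161607

-261922 + (-152328) = -414250 → wraps to 110038 (0011010110111010110)
110038 + 51569 = 161607 (0100111011101000111)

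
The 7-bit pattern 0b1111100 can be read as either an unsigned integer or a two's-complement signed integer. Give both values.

Unsigned: 1111100 = 124.
Signed: MSB=1 → 124 − 128 = -4.

unsigned = 124, signed = -4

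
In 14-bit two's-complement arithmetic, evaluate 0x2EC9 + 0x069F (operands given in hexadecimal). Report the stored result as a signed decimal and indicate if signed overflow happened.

0x2EC9 = 10111011001001 = -4407 (signed)
0x069F = 00011010011111 = 1695 (signed)
  10111011001001
+ 00011010011111
= 11010101101000
Result 11010101101000: MSB = 1 → 13672 − 16384 = -2712.
Addends have opposite signs, so signed overflow cannot occur.

-2712; no overflow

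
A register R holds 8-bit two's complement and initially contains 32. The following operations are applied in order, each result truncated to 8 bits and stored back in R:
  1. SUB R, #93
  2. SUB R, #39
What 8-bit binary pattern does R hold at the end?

Start: R = 32 = 00100000.
R = 32 − 93 = -61 = 11000011
R = -61 − 39 = -100 = 10011100

10011100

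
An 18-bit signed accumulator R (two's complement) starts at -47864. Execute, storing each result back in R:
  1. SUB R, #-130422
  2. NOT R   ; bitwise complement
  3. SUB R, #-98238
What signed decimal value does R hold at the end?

15679

Start: R = -47864 = 110100010100001000.
R = -47864 − (-130422) = 82558 = 010100001001111110
R = NOT 010100001001111110 = 101011110110000001 = -82559
R = -82559 − (-98238) = 15679 = 000011110100111111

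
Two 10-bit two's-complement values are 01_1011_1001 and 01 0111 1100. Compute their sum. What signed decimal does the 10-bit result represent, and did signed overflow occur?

-203; overflow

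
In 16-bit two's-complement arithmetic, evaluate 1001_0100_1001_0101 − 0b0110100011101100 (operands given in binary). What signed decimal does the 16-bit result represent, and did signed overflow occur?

1001_0100_1001_0101 → 1001010010010101 = -27499 (signed)
0b0110100011101100 → 0110100011101100 = 26860 (signed)
Subtract via negate-and-add: invert 0110100011101100 + 1 = 1001011100010100 (i.e. -26860).
  1001010010010101
+ 1001011100010100
= 0010101110101001  (discard carry-out 1)
Result 0010101110101001: MSB = 0 → value 11177.
Both addends (after negating the subtrahend) are negative but the stored result is non-negative: signed overflow. The true value -27499 − 26860 = -54359 lies outside [-32768, 32767].

11177; overflow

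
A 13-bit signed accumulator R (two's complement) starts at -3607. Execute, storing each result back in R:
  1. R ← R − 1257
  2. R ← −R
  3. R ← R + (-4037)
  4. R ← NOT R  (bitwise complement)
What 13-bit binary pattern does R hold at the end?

1110011000100

Start: R = -3607 = 1000111101001.
R = -3607 − 1257 = -4864; wraps to 3328 = 0110100000000
R = −(3328) = -3328 = 1001100000000
R = -3328 + (-4037) = -7365; wraps to 827 = 0001100111011
R = NOT 0001100111011 = 1110011000100 = -828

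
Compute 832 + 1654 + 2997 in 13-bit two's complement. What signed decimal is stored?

-2709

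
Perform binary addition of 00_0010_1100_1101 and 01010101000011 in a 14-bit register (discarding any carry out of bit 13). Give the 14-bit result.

01100000010000

  00001011001101
+ 01010101000011
= 01100000010000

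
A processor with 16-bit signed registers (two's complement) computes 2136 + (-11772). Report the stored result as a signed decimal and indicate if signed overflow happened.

-9636; no overflow

2136 → 0000100001011000
-11772 → 1101001000000100
  0000100001011000
+ 1101001000000100
= 1101101001011100
Result 1101101001011100: MSB = 1 → 55900 − 65536 = -9636.
Addends have opposite signs, so signed overflow cannot occur.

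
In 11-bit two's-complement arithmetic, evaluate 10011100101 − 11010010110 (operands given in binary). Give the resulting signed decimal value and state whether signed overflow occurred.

-433; no overflow

10011100101 = -795 (signed)
11010010110 = -362 (signed)
Subtract via negate-and-add: invert 11010010110 + 1 = 00101101010 (i.e. 362).
  10011100101
+ 00101101010
= 11001001111
Result 11001001111: MSB = 1 → 1615 − 2048 = -433.
Addends (after negating the subtrahend) have opposite signs, so signed overflow cannot occur.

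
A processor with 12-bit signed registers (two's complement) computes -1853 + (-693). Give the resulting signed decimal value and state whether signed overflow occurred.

1550; overflow

-1853 → 100011000011
-693 → 110101001011
  100011000011
+ 110101001011
= 011000001110  (discard carry-out 1)
Result 011000001110: MSB = 0 → value 1550.
Both addends are negative but the stored result is non-negative: signed overflow. The true value -1853 + (-693) = -2546 lies outside [-2048, 2047].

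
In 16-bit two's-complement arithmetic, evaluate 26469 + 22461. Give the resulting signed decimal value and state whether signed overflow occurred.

-16606; overflow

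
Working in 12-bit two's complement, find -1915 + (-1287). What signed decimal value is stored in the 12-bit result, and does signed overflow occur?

894; overflow

-1915 → 100010000101
-1287 → 101011111001
  100010000101
+ 101011111001
= 001101111110  (discard carry-out 1)
Result 001101111110: MSB = 0 → value 894.
Both addends are negative but the stored result is non-negative: signed overflow. The true value -1915 + (-1287) = -3202 lies outside [-2048, 2047].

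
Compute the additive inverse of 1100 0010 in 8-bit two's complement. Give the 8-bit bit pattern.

00111110

Invert: 00111101. Add 1: 00111110.
Check: 11000010 = -62, 00111110 = 62.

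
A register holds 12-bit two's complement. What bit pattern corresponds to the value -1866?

100010110110

|-1866| = 1866 = 011101001010 in 12 bits.
Invert the bits: 100010110101. Add 1: 100010110110.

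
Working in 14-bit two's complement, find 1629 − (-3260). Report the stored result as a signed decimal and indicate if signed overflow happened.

1629 → 00011001011101
-3260 → 11001101000100
Subtract via negate-and-add: invert 11001101000100 + 1 = 00110010111100 (i.e. 3260).
  00011001011101
+ 00110010111100
= 01001100011001
Result 01001100011001: MSB = 0 → value 4889.
Both addends (after negating the subtrahend) are non-negative and so is the stored result: no signed overflow.

4889; no overflow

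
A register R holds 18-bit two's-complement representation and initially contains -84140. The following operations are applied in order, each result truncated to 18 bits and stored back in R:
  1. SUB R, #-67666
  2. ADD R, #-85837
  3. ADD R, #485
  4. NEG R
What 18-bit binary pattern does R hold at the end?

011000110111000010

Start: R = -84140 = 101011011101010100.
R = -84140 − (-67666) = -16474 = 111011111110100110
R = -16474 + (-85837) = -102311 = 100111000001011001
R = -102311 + 485 = -101826 = 100111001000111110
R = −(-101826) = 101826 = 011000110111000010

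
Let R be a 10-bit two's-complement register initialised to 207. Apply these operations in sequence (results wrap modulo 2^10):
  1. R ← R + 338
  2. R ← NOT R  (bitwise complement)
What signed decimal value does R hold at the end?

478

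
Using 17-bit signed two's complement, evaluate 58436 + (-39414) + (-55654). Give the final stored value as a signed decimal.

58436 + (-39414) = 19022 (00100101001001110)
19022 + (-55654) = -36632 (10111000011101000)

-36632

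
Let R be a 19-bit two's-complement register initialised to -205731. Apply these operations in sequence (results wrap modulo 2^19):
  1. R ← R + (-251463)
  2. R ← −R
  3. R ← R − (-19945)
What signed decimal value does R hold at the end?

Start: R = -205731 = 1001101110001011101.
R = -205731 + (-251463) = -457194; wraps to 67094 = 0010000011000010110
R = −(67094) = -67094 = 1101111100111101010
R = -67094 − (-19945) = -47149 = 1110100011111010011

-47149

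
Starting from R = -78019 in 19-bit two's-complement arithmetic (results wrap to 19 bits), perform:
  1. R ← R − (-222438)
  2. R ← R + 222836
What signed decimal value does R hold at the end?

Start: R = -78019 = 1101100111100111101.
R = -78019 − (-222438) = 144419 = 0100011010000100011
R = 144419 + 222836 = 367255; wraps to -157033 = 1011001101010010111

-157033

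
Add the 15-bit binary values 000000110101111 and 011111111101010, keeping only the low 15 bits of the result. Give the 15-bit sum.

  000000110101111
+ 011111111101010
= 100000110011001

100000110011001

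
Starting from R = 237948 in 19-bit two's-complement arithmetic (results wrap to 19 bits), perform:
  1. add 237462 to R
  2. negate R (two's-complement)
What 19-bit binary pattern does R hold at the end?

Start: R = 237948 = 0111010000101111100.
R = 237948 + 237462 = 475410; wraps to -48878 = 1110100000100010010
R = −(-48878) = 48878 = 0001011111011101110

0001011111011101110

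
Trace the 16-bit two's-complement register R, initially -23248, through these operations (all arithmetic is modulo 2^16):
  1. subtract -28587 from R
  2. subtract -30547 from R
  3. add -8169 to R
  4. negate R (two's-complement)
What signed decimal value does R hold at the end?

-27717

Start: R = -23248 = 1010010100110000.
R = -23248 − (-28587) = 5339 = 0001010011011011
R = 5339 − (-30547) = 35886; wraps to -29650 = 1000110000101110
R = -29650 + (-8169) = -37819; wraps to 27717 = 0110110001000101
R = −(27717) = -27717 = 1001001110111011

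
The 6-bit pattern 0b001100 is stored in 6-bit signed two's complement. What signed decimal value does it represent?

12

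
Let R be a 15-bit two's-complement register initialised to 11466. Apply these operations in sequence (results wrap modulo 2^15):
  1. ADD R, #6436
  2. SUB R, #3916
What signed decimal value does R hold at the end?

Start: R = 11466 = 010110011001010.
R = 11466 + 6436 = 17902; wraps to -14866 = 100010111101110
R = -14866 − 3916 = -18782; wraps to 13986 = 011011010100010

13986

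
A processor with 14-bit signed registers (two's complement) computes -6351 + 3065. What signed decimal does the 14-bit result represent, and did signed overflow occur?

-6351 → 10011100110001
3065 → 00101111111001
  10011100110001
+ 00101111111001
= 11001100101010
Result 11001100101010: MSB = 1 → 13098 − 16384 = -3286.
Addends have opposite signs, so signed overflow cannot occur.

-3286; no overflow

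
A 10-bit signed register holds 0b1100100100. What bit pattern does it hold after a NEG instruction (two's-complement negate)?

Invert: 0011011011. Add 1: 0011011100.

0011011100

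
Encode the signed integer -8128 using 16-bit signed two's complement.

|-8128| = 8128 = 0001111111000000 in 16 bits.
Invert the bits: 1110000000111111. Add 1: 1110000001000000.

1110000001000000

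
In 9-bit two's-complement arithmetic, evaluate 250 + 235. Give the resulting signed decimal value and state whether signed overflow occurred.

-27; overflow

250 → 011111010
235 → 011101011
  011111010
+ 011101011
= 111100101
Result 111100101: MSB = 1 → 485 − 512 = -27.
Both addends are non-negative but the stored result is negative: signed overflow. The true value 250 + 235 = 485 lies outside [-256, 255].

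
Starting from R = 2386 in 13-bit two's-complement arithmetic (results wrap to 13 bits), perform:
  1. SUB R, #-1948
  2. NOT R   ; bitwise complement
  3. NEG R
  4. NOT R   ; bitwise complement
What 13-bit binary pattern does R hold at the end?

0111100010000

Start: R = 2386 = 0100101010010.
R = 2386 − (-1948) = 4334; wraps to -3858 = 1000011101110
R = NOT 1000011101110 = 0111100010001 = 3857
R = −(3857) = -3857 = 1000011101111
R = NOT 1000011101111 = 0111100010000 = 3856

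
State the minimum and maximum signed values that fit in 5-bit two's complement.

Minimum: −2^4 = -16.
Maximum: 2^4 − 1 = 15.

min = -16, max = 15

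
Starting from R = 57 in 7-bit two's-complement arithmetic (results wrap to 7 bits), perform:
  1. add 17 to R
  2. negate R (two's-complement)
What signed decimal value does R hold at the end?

54

Start: R = 57 = 0111001.
R = 57 + 17 = 74; wraps to -54 = 1001010
R = −(-54) = 54 = 0110110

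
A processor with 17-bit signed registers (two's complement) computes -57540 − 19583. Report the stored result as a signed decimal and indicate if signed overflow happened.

-57540 → 10001111100111100
19583 → 00100110001111111
Subtract via negate-and-add: invert 00100110001111111 + 1 = 11011001110000001 (i.e. -19583).
  10001111100111100
+ 11011001110000001
= 01101001010111101  (discard carry-out 1)
Result 01101001010111101: MSB = 0 → value 53949.
Both addends (after negating the subtrahend) are negative but the stored result is non-negative: signed overflow. The true value -57540 − 19583 = -77123 lies outside [-65536, 65535].

53949; overflow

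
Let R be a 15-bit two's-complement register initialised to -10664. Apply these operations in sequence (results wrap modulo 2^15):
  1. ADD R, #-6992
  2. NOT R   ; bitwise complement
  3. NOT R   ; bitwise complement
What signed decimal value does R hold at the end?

Start: R = -10664 = 101011001011000.
R = -10664 + (-6992) = -17656; wraps to 15112 = 011101100001000
R = NOT 011101100001000 = 100010011110111 = -15113
R = NOT 100010011110111 = 011101100001000 = 15112

15112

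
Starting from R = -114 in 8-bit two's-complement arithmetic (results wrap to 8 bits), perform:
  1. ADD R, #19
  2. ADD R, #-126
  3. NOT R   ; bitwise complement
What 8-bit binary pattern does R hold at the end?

Start: R = -114 = 10001110.
R = -114 + 19 = -95 = 10100001
R = -95 + (-126) = -221; wraps to 35 = 00100011
R = NOT 00100011 = 11011100 = -36

11011100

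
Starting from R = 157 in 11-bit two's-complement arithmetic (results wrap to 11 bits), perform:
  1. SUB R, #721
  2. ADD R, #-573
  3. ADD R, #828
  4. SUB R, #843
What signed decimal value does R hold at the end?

896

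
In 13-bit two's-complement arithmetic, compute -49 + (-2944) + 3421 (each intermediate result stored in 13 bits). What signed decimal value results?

-49 + (-2944) = -2993 (1010001001111)
-2993 + 3421 = 428 (0000110101100)

428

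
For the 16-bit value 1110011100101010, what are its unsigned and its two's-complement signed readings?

unsigned = 59178, signed = -6358

Unsigned: 1110011100101010 = 59178.
Signed: MSB=1 → 59178 − 65536 = -6358.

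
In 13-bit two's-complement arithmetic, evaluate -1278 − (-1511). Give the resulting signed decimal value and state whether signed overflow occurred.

-1278 → 1101100000010
-1511 → 1101000011001
Subtract via negate-and-add: invert 1101000011001 + 1 = 0010111100111 (i.e. 1511).
  1101100000010
+ 0010111100111
= 0000011101001  (discard carry-out 1)
Result 0000011101001: MSB = 0 → value 233.
Addends (after negating the subtrahend) have opposite signs, so signed overflow cannot occur.

233; no overflow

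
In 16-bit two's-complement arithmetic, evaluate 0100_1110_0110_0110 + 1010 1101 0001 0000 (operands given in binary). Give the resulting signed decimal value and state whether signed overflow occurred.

0100_1110_0110_0110 → 0100111001100110 = 20070 (signed)
1010 1101 0001 0000 → 1010110100010000 = -21232 (signed)
  0100111001100110
+ 1010110100010000
= 1111101101110110
Result 1111101101110110: MSB = 1 → 64374 − 65536 = -1162.
Addends have opposite signs, so signed overflow cannot occur.

-1162; no overflow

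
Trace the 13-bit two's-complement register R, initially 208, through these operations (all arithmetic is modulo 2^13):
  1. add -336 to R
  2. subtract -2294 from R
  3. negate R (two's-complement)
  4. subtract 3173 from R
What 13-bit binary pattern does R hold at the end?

0101100100101

Start: R = 208 = 0000011010000.
R = 208 + (-336) = -128 = 1111110000000
R = -128 − (-2294) = 2166 = 0100001110110
R = −(2166) = -2166 = 1011110001010
R = -2166 − 3173 = -5339; wraps to 2853 = 0101100100101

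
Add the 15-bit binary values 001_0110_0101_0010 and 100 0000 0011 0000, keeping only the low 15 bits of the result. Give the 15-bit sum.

101011010000010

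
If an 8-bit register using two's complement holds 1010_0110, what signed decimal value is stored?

MSB is 1, so the value is negative.
Unsigned reading: 166. Subtract 2^8 = 256: 166 − 256 = -90.

-90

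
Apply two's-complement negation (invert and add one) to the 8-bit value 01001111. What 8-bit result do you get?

10110001

Invert: 10110000. Add 1: 10110001.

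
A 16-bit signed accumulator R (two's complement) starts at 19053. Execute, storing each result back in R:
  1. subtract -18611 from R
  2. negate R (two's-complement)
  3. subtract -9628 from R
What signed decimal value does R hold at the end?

-28036

Start: R = 19053 = 0100101001101101.
R = 19053 − (-18611) = 37664; wraps to -27872 = 1001001100100000
R = −(-27872) = 27872 = 0110110011100000
R = 27872 − (-9628) = 37500; wraps to -28036 = 1001001001111100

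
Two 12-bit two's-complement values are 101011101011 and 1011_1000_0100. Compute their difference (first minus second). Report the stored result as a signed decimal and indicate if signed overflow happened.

-153; no overflow

101011101011 = -1301 (signed)
1011_1000_0100 → 101110000100 = -1148 (signed)
Subtract via negate-and-add: invert 101110000100 + 1 = 010001111100 (i.e. 1148).
  101011101011
+ 010001111100
= 111101100111
Result 111101100111: MSB = 1 → 3943 − 4096 = -153.
Addends (after negating the subtrahend) have opposite signs, so signed overflow cannot occur.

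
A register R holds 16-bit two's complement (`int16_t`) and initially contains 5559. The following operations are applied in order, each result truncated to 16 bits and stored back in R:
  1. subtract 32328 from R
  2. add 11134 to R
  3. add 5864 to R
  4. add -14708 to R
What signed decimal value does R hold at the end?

-24479

Start: R = 5559 = 0001010110110111.
R = 5559 − 32328 = -26769 = 1001011101101111
R = -26769 + 11134 = -15635 = 1100001011101101
R = -15635 + 5864 = -9771 = 1101100111010101
R = -9771 + (-14708) = -24479 = 1010000001100001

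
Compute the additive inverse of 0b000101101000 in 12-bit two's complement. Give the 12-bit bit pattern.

111010011000

Invert: 111010010111. Add 1: 111010011000.
Check: 000101101000 = 360, 111010011000 = -360.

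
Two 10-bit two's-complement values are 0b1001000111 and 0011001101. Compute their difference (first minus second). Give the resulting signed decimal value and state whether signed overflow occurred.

378; overflow

0b1001000111 → 1001000111 = -441 (signed)
0011001101 = 205 (signed)
Subtract via negate-and-add: invert 0011001101 + 1 = 1100110011 (i.e. -205).
  1001000111
+ 1100110011
= 0101111010  (discard carry-out 1)
Result 0101111010: MSB = 0 → value 378.
Both addends (after negating the subtrahend) are negative but the stored result is non-negative: signed overflow. The true value -441 − 205 = -646 lies outside [-512, 511].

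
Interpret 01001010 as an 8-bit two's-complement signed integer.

MSB is 0, so the value is non-negative: 01001010 = 74.

74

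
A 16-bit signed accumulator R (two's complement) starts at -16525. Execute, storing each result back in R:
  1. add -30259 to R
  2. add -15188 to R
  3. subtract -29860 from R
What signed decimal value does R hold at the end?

Start: R = -16525 = 1011111101110011.
R = -16525 + (-30259) = -46784; wraps to 18752 = 0100100101000000
R = 18752 + (-15188) = 3564 = 0000110111101100
R = 3564 − (-29860) = 33424; wraps to -32112 = 1000001010010000

-32112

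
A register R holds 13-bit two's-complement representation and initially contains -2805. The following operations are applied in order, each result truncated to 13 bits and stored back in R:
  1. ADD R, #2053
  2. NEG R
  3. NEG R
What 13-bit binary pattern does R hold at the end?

Start: R = -2805 = 1010100001011.
R = -2805 + 2053 = -752 = 1110100010000
R = −(-752) = 752 = 0001011110000
R = −(752) = -752 = 1110100010000

1110100010000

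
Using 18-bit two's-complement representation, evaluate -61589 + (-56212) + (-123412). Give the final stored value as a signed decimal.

20931

-61589 + (-56212) = -117801 (100011001111010111)
-117801 + (-123412) = -241213 → wraps to 20931 (000101000111000011)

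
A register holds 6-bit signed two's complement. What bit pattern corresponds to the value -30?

100010

|-30| = 30 = 011110 in 6 bits.
Invert the bits: 100001. Add 1: 100010.
Check: 100010 reads as 34 − 64 = -30.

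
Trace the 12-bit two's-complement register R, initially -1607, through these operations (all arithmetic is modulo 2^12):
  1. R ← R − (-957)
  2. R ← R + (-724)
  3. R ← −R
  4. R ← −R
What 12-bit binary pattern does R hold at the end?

101010100010

Start: R = -1607 = 100110111001.
R = -1607 − (-957) = -650 = 110101110110
R = -650 + (-724) = -1374 = 101010100010
R = −(-1374) = 1374 = 010101011110
R = −(1374) = -1374 = 101010100010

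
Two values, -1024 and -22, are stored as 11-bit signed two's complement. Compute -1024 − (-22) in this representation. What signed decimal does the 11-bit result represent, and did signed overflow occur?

-1002; no overflow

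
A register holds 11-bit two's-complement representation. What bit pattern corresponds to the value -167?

|-167| = 167 = 00010100111 in 11 bits.
Invert the bits: 11101011000. Add 1: 11101011001.

11101011001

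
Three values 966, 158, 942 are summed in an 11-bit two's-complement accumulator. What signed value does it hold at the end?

18

966 + 158 = 1124 → wraps to -924 (10001100100)
-924 + 942 = 18 (00000010010)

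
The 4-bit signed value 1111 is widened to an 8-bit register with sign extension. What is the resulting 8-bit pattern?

11111111

MSB of 1111 is 1; replicate it into the new high bits.
1111|1111 → 11111111 (still -1).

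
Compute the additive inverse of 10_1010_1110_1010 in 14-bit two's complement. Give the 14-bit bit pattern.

01010100010110

Invert: 01010100010101. Add 1: 01010100010110.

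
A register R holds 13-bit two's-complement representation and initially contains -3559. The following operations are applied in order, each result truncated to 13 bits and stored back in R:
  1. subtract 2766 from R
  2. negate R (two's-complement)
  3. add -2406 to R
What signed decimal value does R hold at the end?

Start: R = -3559 = 1001000011001.
R = -3559 − 2766 = -6325; wraps to 1867 = 0011101001011
R = −(1867) = -1867 = 1100010110101
R = -1867 + (-2406) = -4273; wraps to 3919 = 0111101001111

3919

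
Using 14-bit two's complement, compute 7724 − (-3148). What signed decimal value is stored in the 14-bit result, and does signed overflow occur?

-5512; overflow

7724 → 01111000101100
-3148 → 11001110110100
Subtract via negate-and-add: invert 11001110110100 + 1 = 00110001001100 (i.e. 3148).
  01111000101100
+ 00110001001100
= 10101001111000
Result 10101001111000: MSB = 1 → 10872 − 16384 = -5512.
Both addends (after negating the subtrahend) are non-negative but the stored result is negative: signed overflow. The true value 7724 − (-3148) = 10872 lies outside [-8192, 8191].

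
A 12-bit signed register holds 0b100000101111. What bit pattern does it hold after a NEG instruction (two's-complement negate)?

Invert: 011111010000. Add 1: 011111010001.
Check: 100000101111 = -2001, 011111010001 = 2001.

011111010001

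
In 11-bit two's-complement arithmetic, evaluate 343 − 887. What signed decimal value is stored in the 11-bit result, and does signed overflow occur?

343 → 00101010111
887 → 01101110111
Subtract via negate-and-add: invert 01101110111 + 1 = 10010001001 (i.e. -887).
  00101010111
+ 10010001001
= 10111100000
Result 10111100000: MSB = 1 → 1504 − 2048 = -544.
Addends (after negating the subtrahend) have opposite signs, so signed overflow cannot occur.

-544; no overflow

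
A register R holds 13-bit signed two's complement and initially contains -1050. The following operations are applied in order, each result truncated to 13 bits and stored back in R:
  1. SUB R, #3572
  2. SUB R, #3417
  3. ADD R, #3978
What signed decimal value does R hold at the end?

-4061

Start: R = -1050 = 1101111100110.
R = -1050 − 3572 = -4622; wraps to 3570 = 0110111110010
R = 3570 − 3417 = 153 = 0000010011001
R = 153 + 3978 = 4131; wraps to -4061 = 1000000100011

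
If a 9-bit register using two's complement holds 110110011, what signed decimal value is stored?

-77

MSB is 1, so the value is negative.
Unsigned reading: 435. Subtract 2^9 = 512: 435 − 512 = -77.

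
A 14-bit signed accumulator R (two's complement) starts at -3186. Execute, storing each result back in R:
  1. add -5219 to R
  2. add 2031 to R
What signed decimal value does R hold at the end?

Start: R = -3186 = 11001110001110.
R = -3186 + (-5219) = -8405; wraps to 7979 = 01111100101011
R = 7979 + 2031 = 10010; wraps to -6374 = 10011100011010

-6374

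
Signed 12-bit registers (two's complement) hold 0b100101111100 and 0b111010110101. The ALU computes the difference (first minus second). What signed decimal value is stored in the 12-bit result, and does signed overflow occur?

-1337; no overflow

0b100101111100 → 100101111100 = -1668 (signed)
0b111010110101 → 111010110101 = -331 (signed)
Subtract via negate-and-add: invert 111010110101 + 1 = 000101001011 (i.e. 331).
  100101111100
+ 000101001011
= 101011000111
Result 101011000111: MSB = 1 → 2759 − 4096 = -1337.
Addends (after negating the subtrahend) have opposite signs, so signed overflow cannot occur.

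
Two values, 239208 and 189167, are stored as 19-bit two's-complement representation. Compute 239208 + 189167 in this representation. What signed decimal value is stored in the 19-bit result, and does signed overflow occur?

239208 → 0111010011001101000
189167 → 0101110001011101111
  0111010011001101000
+ 0101110001011101111
= 1101000100101010111
Result 1101000100101010111: MSB = 1 → 428375 − 524288 = -95913.
Both addends are non-negative but the stored result is negative: signed overflow. The true value 239208 + 189167 = 428375 lies outside [-262144, 262143].

-95913; overflow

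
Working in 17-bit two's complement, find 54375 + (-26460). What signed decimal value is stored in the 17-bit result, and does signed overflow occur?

27915; no overflow

54375 → 01101010001100111
-26460 → 11001100010100100
  01101010001100111
+ 11001100010100100
= 00110110100001011  (discard carry-out 1)
Result 00110110100001011: MSB = 0 → value 27915.
Addends have opposite signs, so signed overflow cannot occur.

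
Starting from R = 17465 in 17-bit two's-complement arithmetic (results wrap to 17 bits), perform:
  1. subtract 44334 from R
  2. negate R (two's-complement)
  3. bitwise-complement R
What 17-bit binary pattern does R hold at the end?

Start: R = 17465 = 00100010000111001.
R = 17465 − 44334 = -26869 = 11001011100001011
R = −(-26869) = 26869 = 00110100011110101
R = NOT 00110100011110101 = 11001011100001010 = -26870

11001011100001010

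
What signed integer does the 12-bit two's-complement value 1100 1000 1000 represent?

-888

MSB is 1, so the value is negative.
Unsigned reading: 3208. Subtract 2^12 = 4096: 3208 − 4096 = -888.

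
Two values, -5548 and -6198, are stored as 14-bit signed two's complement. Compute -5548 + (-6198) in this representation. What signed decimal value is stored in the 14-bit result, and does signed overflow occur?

-5548 → 10101001010100
-6198 → 10011111001010
  10101001010100
+ 10011111001010
= 01001000011110  (discard carry-out 1)
Result 01001000011110: MSB = 0 → value 4638.
Both addends are negative but the stored result is non-negative: signed overflow. The true value -5548 + (-6198) = -11746 lies outside [-8192, 8191].

4638; overflow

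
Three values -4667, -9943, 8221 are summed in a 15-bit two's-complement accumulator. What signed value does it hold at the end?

-6389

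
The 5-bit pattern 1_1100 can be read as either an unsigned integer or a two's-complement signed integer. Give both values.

Unsigned: 11100 = 28.
Signed: MSB=1 → 28 − 32 = -4.

unsigned = 28, signed = -4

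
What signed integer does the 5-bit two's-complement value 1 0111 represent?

-9

MSB is 1, so the value is negative.
Unsigned reading: 23. Subtract 2^5 = 32: 23 − 32 = -9.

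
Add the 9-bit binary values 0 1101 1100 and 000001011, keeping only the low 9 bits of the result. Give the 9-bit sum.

011100111

  011011100
+ 000001011
= 011100111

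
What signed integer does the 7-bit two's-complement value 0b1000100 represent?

-60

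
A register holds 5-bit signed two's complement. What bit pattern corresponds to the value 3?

00011

3 is non-negative, so write it directly in 5 bits: 00011.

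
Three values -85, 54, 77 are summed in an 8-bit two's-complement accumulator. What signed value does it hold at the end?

-85 + 54 = -31 (11100001)
-31 + 77 = 46 (00101110)

46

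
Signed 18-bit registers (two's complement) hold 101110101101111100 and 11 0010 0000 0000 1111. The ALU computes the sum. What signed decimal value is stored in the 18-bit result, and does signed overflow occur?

-128117; no overflow

101110101101111100 = -70788 (signed)
11 0010 0000 0000 1111 → 110010000000001111 = -57329 (signed)
  101110101101111100
+ 110010000000001111
= 100000101110001011  (discard carry-out 1)
Result 100000101110001011: MSB = 1 → 134027 − 262144 = -128117.
Both addends are negative and so is the stored result: no signed overflow.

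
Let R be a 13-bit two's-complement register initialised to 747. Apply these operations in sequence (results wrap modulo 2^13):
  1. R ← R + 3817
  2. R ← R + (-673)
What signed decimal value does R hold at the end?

3891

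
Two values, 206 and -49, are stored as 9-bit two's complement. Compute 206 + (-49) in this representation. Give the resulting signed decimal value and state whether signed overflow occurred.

206 → 011001110
-49 → 111001111
  011001110
+ 111001111
= 010011101  (discard carry-out 1)
Result 010011101: MSB = 0 → value 157.
Addends have opposite signs, so signed overflow cannot occur.

157; no overflow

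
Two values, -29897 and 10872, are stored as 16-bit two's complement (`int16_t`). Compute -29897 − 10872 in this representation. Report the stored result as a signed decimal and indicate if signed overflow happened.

24767; overflow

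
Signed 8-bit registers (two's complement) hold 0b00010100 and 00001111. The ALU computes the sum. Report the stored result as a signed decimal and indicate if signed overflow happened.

35; no overflow

0b00010100 → 00010100 = 20 (signed)
00001111 = 15 (signed)
  00010100
+ 00001111
= 00100011
Result 00100011: MSB = 0 → value 35.
Both addends are non-negative and so is the stored result: no signed overflow.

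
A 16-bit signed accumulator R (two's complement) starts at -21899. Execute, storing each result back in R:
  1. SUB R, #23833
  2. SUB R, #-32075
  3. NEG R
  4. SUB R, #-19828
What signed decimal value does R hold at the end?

Start: R = -21899 = 1010101001110101.
R = -21899 − 23833 = -45732; wraps to 19804 = 0100110101011100
R = 19804 − (-32075) = 51879; wraps to -13657 = 1100101010100111
R = −(-13657) = 13657 = 0011010101011001
R = 13657 − (-19828) = 33485; wraps to -32051 = 1000001011001101

-32051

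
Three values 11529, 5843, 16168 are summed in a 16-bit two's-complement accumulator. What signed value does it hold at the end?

11529 + 5843 = 17372 (0100001111011100)
17372 + 16168 = 33540 → wraps to -31996 (1000001100000100)

-31996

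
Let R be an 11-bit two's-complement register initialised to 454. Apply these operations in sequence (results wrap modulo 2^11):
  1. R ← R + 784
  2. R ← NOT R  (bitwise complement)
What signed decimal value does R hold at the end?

809

Start: R = 454 = 00111000110.
R = 454 + 784 = 1238; wraps to -810 = 10011010110
R = NOT 10011010110 = 01100101001 = 809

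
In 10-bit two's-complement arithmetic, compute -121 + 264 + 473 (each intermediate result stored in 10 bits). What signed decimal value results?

-121 + 264 = 143 (0010001111)
143 + 473 = 616 → wraps to -408 (1001101000)

-408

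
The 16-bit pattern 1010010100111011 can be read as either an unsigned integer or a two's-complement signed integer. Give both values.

unsigned = 42299, signed = -23237

Unsigned: 1010010100111011 = 42299.
Signed: MSB=1 → 42299 − 65536 = -23237.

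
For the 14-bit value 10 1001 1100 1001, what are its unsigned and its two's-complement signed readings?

unsigned = 10697, signed = -5687

Unsigned: 10100111001001 = 10697.
Signed: MSB=1 → 10697 − 16384 = -5687.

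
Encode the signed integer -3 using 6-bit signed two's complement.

111101

|-3| = 3 = 000011 in 6 bits.
Invert the bits: 111100. Add 1: 111101.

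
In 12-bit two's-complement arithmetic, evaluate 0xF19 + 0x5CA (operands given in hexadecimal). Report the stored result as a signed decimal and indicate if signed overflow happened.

1251; no overflow

0xF19 = 111100011001 = -231 (signed)
0x5CA = 010111001010 = 1482 (signed)
  111100011001
+ 010111001010
= 010011100011  (discard carry-out 1)
Result 010011100011: MSB = 0 → value 1251.
Addends have opposite signs, so signed overflow cannot occur.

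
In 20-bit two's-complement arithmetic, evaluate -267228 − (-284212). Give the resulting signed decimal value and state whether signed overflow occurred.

-267228 → 10111110110000100100
-284212 → 10111010100111001100
Subtract via negate-and-add: invert 10111010100111001100 + 1 = 01000101011000110100 (i.e. 284212).
  10111110110000100100
+ 01000101011000110100
= 00000100001001011000  (discard carry-out 1)
Result 00000100001001011000: MSB = 0 → value 16984.
Addends (after negating the subtrahend) have opposite signs, so signed overflow cannot occur.

16984; no overflow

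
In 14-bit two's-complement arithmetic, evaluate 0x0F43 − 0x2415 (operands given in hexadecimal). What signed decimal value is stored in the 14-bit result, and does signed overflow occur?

-5330; overflow

0x0F43 = 00111101000011 = 3907 (signed)
0x2415 = 10010000010101 = -7147 (signed)
Subtract via negate-and-add: invert 10010000010101 + 1 = 01101111101011 (i.e. 7147).
  00111101000011
+ 01101111101011
= 10101100101110
Result 10101100101110: MSB = 1 → 11054 − 16384 = -5330.
Both addends (after negating the subtrahend) are non-negative but the stored result is negative: signed overflow. The true value 3907 − (-7147) = 11054 lies outside [-8192, 8191].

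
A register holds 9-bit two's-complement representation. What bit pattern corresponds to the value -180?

|-180| = 180 = 010110100 in 9 bits.
Invert the bits: 101001011. Add 1: 101001100.
Check: 101001100 reads as 332 − 512 = -180.

101001100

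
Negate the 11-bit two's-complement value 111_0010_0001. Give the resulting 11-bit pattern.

Invert: 00011011110. Add 1: 00011011111.
Check: 11100100001 = -223, 00011011111 = 223.

00011011111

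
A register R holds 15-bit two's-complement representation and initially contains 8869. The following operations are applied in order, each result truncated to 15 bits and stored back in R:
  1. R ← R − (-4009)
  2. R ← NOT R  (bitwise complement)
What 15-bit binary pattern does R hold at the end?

Start: R = 8869 = 010001010100101.
R = 8869 − (-4009) = 12878 = 011001001001110
R = NOT 011001001001110 = 100110110110001 = -12879

100110110110001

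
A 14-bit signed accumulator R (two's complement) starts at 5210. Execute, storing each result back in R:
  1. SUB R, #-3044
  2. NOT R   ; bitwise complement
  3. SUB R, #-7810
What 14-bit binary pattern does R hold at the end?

11111001000011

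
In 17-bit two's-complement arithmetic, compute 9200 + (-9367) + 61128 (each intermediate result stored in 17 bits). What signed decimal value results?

60961

9200 + (-9367) = -167 (11111111101011001)
-167 + 61128 = 60961 (01110111000100001)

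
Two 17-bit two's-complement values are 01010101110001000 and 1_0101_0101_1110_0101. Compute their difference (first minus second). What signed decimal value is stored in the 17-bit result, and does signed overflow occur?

-43613; overflow

01010101110001000 = 43912 (signed)
1_0101_0101_1110_0101 → 10101010111100101 = -43547 (signed)
Subtract via negate-and-add: invert 10101010111100101 + 1 = 01010101000011011 (i.e. 43547).
  01010101110001000
+ 01010101000011011
= 10101010110100011
Result 10101010110100011: MSB = 1 → 87459 − 131072 = -43613.
Both addends (after negating the subtrahend) are non-negative but the stored result is negative: signed overflow. The true value 43912 − (-43547) = 87459 lies outside [-65536, 65535].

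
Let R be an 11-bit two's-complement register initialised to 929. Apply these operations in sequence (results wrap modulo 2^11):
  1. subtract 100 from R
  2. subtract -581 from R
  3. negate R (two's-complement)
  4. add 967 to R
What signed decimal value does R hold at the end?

Start: R = 929 = 01110100001.
R = 929 − 100 = 829 = 01100111101
R = 829 − (-581) = 1410; wraps to -638 = 10110000010
R = −(-638) = 638 = 01001111110
R = 638 + 967 = 1605; wraps to -443 = 11001000101

-443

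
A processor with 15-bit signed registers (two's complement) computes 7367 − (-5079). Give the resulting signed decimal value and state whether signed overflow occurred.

12446; no overflow

7367 → 001110011000111
-5079 → 110110000101001
Subtract via negate-and-add: invert 110110000101001 + 1 = 001001111010111 (i.e. 5079).
  001110011000111
+ 001001111010111
= 011000010011110
Result 011000010011110: MSB = 0 → value 12446.
Both addends (after negating the subtrahend) are non-negative and so is the stored result: no signed overflow.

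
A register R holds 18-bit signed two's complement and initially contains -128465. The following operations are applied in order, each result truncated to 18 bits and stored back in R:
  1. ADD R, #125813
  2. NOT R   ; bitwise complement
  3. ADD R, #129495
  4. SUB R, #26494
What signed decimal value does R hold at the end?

Start: R = -128465 = 100000101000101111.
R = -128465 + 125813 = -2652 = 111111010110100100
R = NOT 111111010110100100 = 000000101001011011 = 2651
R = 2651 + 129495 = 132146; wraps to -129998 = 100000010000110010
R = -129998 − 26494 = -156492; wraps to 105652 = 011001110010110100

105652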